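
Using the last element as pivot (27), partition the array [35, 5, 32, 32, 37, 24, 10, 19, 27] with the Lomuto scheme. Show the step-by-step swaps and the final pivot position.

Lomuto partition with pivot = 27:

Initial array: [35, 5, 32, 32, 37, 24, 10, 19, 27]

arr[0]=35 > 27: no swap
arr[1]=5 <= 27: swap with position 0, array becomes [5, 35, 32, 32, 37, 24, 10, 19, 27]
arr[2]=32 > 27: no swap
arr[3]=32 > 27: no swap
arr[4]=37 > 27: no swap
arr[5]=24 <= 27: swap with position 1, array becomes [5, 24, 32, 32, 37, 35, 10, 19, 27]
arr[6]=10 <= 27: swap with position 2, array becomes [5, 24, 10, 32, 37, 35, 32, 19, 27]
arr[7]=19 <= 27: swap with position 3, array becomes [5, 24, 10, 19, 37, 35, 32, 32, 27]

Place pivot at position 4: [5, 24, 10, 19, 27, 35, 32, 32, 37]
Pivot position: 4

After partitioning with pivot 27, the array becomes [5, 24, 10, 19, 27, 35, 32, 32, 37]. The pivot is placed at index 4. All elements to the left of the pivot are <= 27, and all elements to the right are > 27.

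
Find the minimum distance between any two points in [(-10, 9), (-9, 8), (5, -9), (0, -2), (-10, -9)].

Computing all pairwise distances among 5 points:

d((-10, 9), (-9, 8)) = 1.4142 <-- minimum
d((-10, 9), (5, -9)) = 23.4307
d((-10, 9), (0, -2)) = 14.8661
d((-10, 9), (-10, -9)) = 18.0
d((-9, 8), (5, -9)) = 22.0227
d((-9, 8), (0, -2)) = 13.4536
d((-9, 8), (-10, -9)) = 17.0294
d((5, -9), (0, -2)) = 8.6023
d((5, -9), (-10, -9)) = 15.0
d((0, -2), (-10, -9)) = 12.2066

Closest pair: (-10, 9) and (-9, 8) with distance 1.4142

The closest pair is (-10, 9) and (-9, 8) with Euclidean distance 1.4142. For 5 points, brute-force pairwise comparison is shown above. For large n, the divide-and-conquer algorithm (sort by x, recurse on halves, check the dividing strip) achieves O(n log n).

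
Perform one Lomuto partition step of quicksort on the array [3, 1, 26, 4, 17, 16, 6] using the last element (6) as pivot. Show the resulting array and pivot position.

Lomuto partition with pivot = 6:

Initial array: [3, 1, 26, 4, 17, 16, 6]

arr[0]=3 <= 6: swap with position 0, array becomes [3, 1, 26, 4, 17, 16, 6]
arr[1]=1 <= 6: swap with position 1, array becomes [3, 1, 26, 4, 17, 16, 6]
arr[2]=26 > 6: no swap
arr[3]=4 <= 6: swap with position 2, array becomes [3, 1, 4, 26, 17, 16, 6]
arr[4]=17 > 6: no swap
arr[5]=16 > 6: no swap

Place pivot at position 3: [3, 1, 4, 6, 17, 16, 26]
Pivot position: 3

After partitioning with pivot 6, the array becomes [3, 1, 4, 6, 17, 16, 26]. The pivot is placed at index 3. All elements to the left of the pivot are <= 6, and all elements to the right are > 6.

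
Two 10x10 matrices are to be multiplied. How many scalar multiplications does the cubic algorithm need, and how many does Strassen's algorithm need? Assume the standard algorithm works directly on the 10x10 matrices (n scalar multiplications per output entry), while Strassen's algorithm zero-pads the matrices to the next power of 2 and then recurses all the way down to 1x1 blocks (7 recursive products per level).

Matrix multiplication for 10x10 matrices:

Strassen's algorithm requires power-of-2 dimensions. Pad 10x10 to 16x16 (next power of 2).

Standard algorithm: 10^3 = 1000 multiplications
Strassen's algorithm: 7^(log2(16)) = 7^4 = 2401 multiplications
Difference: 1000 - 2401 = -1401 (Strassen uses MORE here due to padding overhead — for small or just-over-power-of-2 n, padding can outweigh the per-level savings)

Standard: 1000 multiplications (10^3). Strassen: 2401 multiplications (7^4, after padding to 16x16). Strassen reduces 8 recursive multiplications to 7 at each level.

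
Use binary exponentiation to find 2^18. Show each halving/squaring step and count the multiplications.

Computing 2^18 by squaring (build up from 2^1; each line after the first costs one multiplication):

2^1 = 2
2^2 = (2^1)^2 = 2^2 = 4
2^4 = (2^2)^2 = 4^2 = 16
2^8 = (2^4)^2 = 16^2 = 256
2^9 = 2 * 2^8 = 2 * 256 = 512
2^18 = (2^9)^2 = 512^2 = 262144

Result: 262144
Multiplications needed: 5 (5 lines after 2^1)

2^18 = 262144. Using exponentiation by squaring, this requires 5 multiplications. The key idea: if the exponent is even, square the half-power; if odd, multiply by the base once.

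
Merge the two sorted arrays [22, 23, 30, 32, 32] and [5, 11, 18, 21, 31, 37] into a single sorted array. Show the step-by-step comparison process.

Merging process:

Compare 22 vs 5: take 5 from right. Merged: [5]
Compare 22 vs 11: take 11 from right. Merged: [5, 11]
Compare 22 vs 18: take 18 from right. Merged: [5, 11, 18]
Compare 22 vs 21: take 21 from right. Merged: [5, 11, 18, 21]
Compare 22 vs 31: take 22 from left. Merged: [5, 11, 18, 21, 22]
Compare 23 vs 31: take 23 from left. Merged: [5, 11, 18, 21, 22, 23]
Compare 30 vs 31: take 30 from left. Merged: [5, 11, 18, 21, 22, 23, 30]
Compare 32 vs 31: take 31 from right. Merged: [5, 11, 18, 21, 22, 23, 30, 31]
Compare 32 vs 37: take 32 from left. Merged: [5, 11, 18, 21, 22, 23, 30, 31, 32]
Compare 32 vs 37: take 32 from left. Merged: [5, 11, 18, 21, 22, 23, 30, 31, 32, 32]
Append remaining from right: [37]. Merged: [5, 11, 18, 21, 22, 23, 30, 31, 32, 32, 37]

Final merged array: [5, 11, 18, 21, 22, 23, 30, 31, 32, 32, 37]
Total comparisons: 10

The merged array is [5, 11, 18, 21, 22, 23, 30, 31, 32, 32, 37], requiring 10 comparisons. The merge step runs in O(n) time where n is the total number of elements.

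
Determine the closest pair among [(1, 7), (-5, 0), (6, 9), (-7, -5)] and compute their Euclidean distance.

Computing all pairwise distances among 4 points:

d((1, 7), (-5, 0)) = 9.2195
d((1, 7), (6, 9)) = 5.3852 <-- minimum
d((1, 7), (-7, -5)) = 14.4222
d((-5, 0), (6, 9)) = 14.2127
d((-5, 0), (-7, -5)) = 5.3852 <-- minimum
d((6, 9), (-7, -5)) = 19.105

Minimum distance: 5.3852 (tie among 2 pairs: (1, 7) and (6, 9); (-5, 0) and (-7, -5))

The minimum Euclidean distance is 5.3852. There is a tie: 2 pairs achieve this minimum — (1, 7) and (6, 9); (-5, 0) and (-7, -5). Any of these is a valid closest pair. For 4 points, brute-force pairwise comparison is shown above. For large n, the divide-and-conquer algorithm (sort by x, recurse on halves, check the dividing strip) achieves O(n log n).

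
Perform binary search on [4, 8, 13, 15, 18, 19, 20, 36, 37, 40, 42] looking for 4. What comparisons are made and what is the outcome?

Binary search for 4 in [4, 8, 13, 15, 18, 19, 20, 36, 37, 40, 42]:

lo=0, hi=10, mid=5, arr[mid]=19 -> 19 > 4, search left half
lo=0, hi=4, mid=2, arr[mid]=13 -> 13 > 4, search left half
lo=0, hi=1, mid=0, arr[mid]=4 -> Found target at index 0!

Binary search finds 4 at index 0 after 3 comparisons. The search repeatedly halves the search space by comparing with the middle element.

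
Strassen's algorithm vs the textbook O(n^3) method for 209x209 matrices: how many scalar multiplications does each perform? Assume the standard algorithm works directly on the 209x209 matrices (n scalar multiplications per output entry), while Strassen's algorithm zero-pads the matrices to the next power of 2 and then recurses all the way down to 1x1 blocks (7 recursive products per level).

Matrix multiplication for 209x209 matrices:

Strassen's algorithm requires power-of-2 dimensions. Pad 209x209 to 256x256 (next power of 2).

Standard algorithm: 209^3 = 9129329 multiplications
Strassen's algorithm: 7^(log2(256)) = 7^8 = 5764801 multiplications
Savings: 9129329 - 5764801 = 3364528 multiplications

Standard: 9129329 multiplications (209^3). Strassen: 5764801 multiplications (7^8, after padding to 256x256). Strassen reduces 8 recursive multiplications to 7 at each level.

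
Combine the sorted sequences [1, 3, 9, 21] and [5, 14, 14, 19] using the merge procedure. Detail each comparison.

Merging process:

Compare 1 vs 5: take 1 from left. Merged: [1]
Compare 3 vs 5: take 3 from left. Merged: [1, 3]
Compare 9 vs 5: take 5 from right. Merged: [1, 3, 5]
Compare 9 vs 14: take 9 from left. Merged: [1, 3, 5, 9]
Compare 21 vs 14: take 14 from right. Merged: [1, 3, 5, 9, 14]
Compare 21 vs 14: take 14 from right. Merged: [1, 3, 5, 9, 14, 14]
Compare 21 vs 19: take 19 from right. Merged: [1, 3, 5, 9, 14, 14, 19]
Append remaining from left: [21]. Merged: [1, 3, 5, 9, 14, 14, 19, 21]

Final merged array: [1, 3, 5, 9, 14, 14, 19, 21]
Total comparisons: 7

The merged array is [1, 3, 5, 9, 14, 14, 19, 21], requiring 7 comparisons. The merge step runs in O(n) time where n is the total number of elements.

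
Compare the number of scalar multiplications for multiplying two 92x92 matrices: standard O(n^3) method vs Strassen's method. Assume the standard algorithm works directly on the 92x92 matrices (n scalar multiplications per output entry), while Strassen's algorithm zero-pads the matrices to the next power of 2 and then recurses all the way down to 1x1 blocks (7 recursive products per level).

Matrix multiplication for 92x92 matrices:

Strassen's algorithm requires power-of-2 dimensions. Pad 92x92 to 128x128 (next power of 2).

Standard algorithm: 92^3 = 778688 multiplications
Strassen's algorithm: 7^(log2(128)) = 7^7 = 823543 multiplications
Difference: 778688 - 823543 = -44855 (Strassen uses MORE here due to padding overhead — for small or just-over-power-of-2 n, padding can outweigh the per-level savings)

Standard: 778688 multiplications (92^3). Strassen: 823543 multiplications (7^7, after padding to 128x128). Strassen reduces 8 recursive multiplications to 7 at each level.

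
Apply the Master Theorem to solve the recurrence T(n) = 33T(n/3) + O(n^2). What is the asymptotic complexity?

Master Theorem for T(n) = 33T(n/3) + O(n^2):

a = 33, b = 3, c = 2
log_b(a) = log_3(33) = 3.1827

Case 1: c = 2 < log_3(33) = 3.1827
T(n) = O(n^(log_3 33))

For T(n) = 33T(n/3) + O(n^2): log_3(33) = 3.1827. This is Case 1 of the Master Theorem (c < log_b(a), work dominated by leaves), giving O(n^(log_3 33)).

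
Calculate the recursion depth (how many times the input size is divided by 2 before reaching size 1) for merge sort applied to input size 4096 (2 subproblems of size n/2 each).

For divide and conquer with division factor 2:

Problem sizes at each level:
Level 0: 4096
Level 1: 2048
Level 2: 1024
Level 3: 512
Level 4: 256
Level 5: 128
Level 6: 64
Level 7: 32
Level 8: 16
Level 9: 8
Level 10: 4
Level 11: 2
Level 12: 1

The root is level 0 and the size-1 base case is level 12 (the tree spans levels 0 through 12, i.e. 13 levels counting the root), so the depth is the number of divisions: log_2(4096) = 12

The recursion tree depth is log_2(4096) = 12. At each level, the problem size is divided by 2, so it takes 12 divisions to reduce to a base case of size 1. The algorithm makes 2 recursive calls at each level.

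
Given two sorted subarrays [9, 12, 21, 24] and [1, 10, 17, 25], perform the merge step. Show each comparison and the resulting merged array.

Merging process:

Compare 9 vs 1: take 1 from right. Merged: [1]
Compare 9 vs 10: take 9 from left. Merged: [1, 9]
Compare 12 vs 10: take 10 from right. Merged: [1, 9, 10]
Compare 12 vs 17: take 12 from left. Merged: [1, 9, 10, 12]
Compare 21 vs 17: take 17 from right. Merged: [1, 9, 10, 12, 17]
Compare 21 vs 25: take 21 from left. Merged: [1, 9, 10, 12, 17, 21]
Compare 24 vs 25: take 24 from left. Merged: [1, 9, 10, 12, 17, 21, 24]
Append remaining from right: [25]. Merged: [1, 9, 10, 12, 17, 21, 24, 25]

Final merged array: [1, 9, 10, 12, 17, 21, 24, 25]
Total comparisons: 7

The merged array is [1, 9, 10, 12, 17, 21, 24, 25], requiring 7 comparisons. The merge step runs in O(n) time where n is the total number of elements.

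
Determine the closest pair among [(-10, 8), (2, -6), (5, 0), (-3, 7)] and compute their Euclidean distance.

Computing all pairwise distances among 4 points:

d((-10, 8), (2, -6)) = 18.4391
d((-10, 8), (5, 0)) = 17.0
d((-10, 8), (-3, 7)) = 7.0711
d((2, -6), (5, 0)) = 6.7082 <-- minimum
d((2, -6), (-3, 7)) = 13.9284
d((5, 0), (-3, 7)) = 10.6301

Closest pair: (2, -6) and (5, 0) with distance 6.7082

The closest pair is (2, -6) and (5, 0) with Euclidean distance 6.7082. For 4 points, brute-force pairwise comparison is shown above. For large n, the divide-and-conquer algorithm (sort by x, recurse on halves, check the dividing strip) achieves O(n log n).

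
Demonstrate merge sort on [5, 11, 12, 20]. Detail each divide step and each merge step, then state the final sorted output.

Merge sort trace:

Split: [5, 11, 12, 20] -> [5, 11] and [12, 20]
  Split: [5, 11] -> [5] and [11]
  Merge: [5] + [11] -> [5, 11]
  Split: [12, 20] -> [12] and [20]
  Merge: [12] + [20] -> [12, 20]
Merge: [5, 11] + [12, 20] -> [5, 11, 12, 20]

Final sorted array: [5, 11, 12, 20]

The merge sort proceeds by recursively splitting the array and merging sorted halves.
After all merges, the sorted array is [5, 11, 12, 20].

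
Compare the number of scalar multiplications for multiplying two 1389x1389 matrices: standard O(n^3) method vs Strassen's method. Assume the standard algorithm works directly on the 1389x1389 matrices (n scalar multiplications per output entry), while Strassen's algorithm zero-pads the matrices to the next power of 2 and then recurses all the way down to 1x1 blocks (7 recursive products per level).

Matrix multiplication for 1389x1389 matrices:

Strassen's algorithm requires power-of-2 dimensions. Pad 1389x1389 to 2048x2048 (next power of 2).

Standard algorithm: 1389^3 = 2679826869 multiplications
Strassen's algorithm: 7^(log2(2048)) = 7^11 = 1977326743 multiplications
Savings: 2679826869 - 1977326743 = 702500126 multiplications

Standard: 2679826869 multiplications (1389^3). Strassen: 1977326743 multiplications (7^11, after padding to 2048x2048). Strassen reduces 8 recursive multiplications to 7 at each level.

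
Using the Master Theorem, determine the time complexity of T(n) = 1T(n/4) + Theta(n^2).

Master Theorem for T(n) = 1T(n/4) + O(n^2):

a = 1, b = 4, c = 2
log_b(a) = log_4(1) = 0.0000

Case 3: c = 2 > log_4(1) = 0.0000
T(n) = O(n^2) = O(n^2)

For T(n) = 1T(n/4) + O(n^2): log_4(1) = 0.0000. This is Case 3 of the Master Theorem (c > log_b(a), work dominated by root), giving O(n^2).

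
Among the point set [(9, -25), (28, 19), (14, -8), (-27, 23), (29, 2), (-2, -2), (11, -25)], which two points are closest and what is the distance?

Computing all pairwise distances among 7 points:

d((9, -25), (28, 19)) = 47.927
d((9, -25), (14, -8)) = 17.72
d((9, -25), (-27, 23)) = 60.0
d((9, -25), (29, 2)) = 33.6006
d((9, -25), (-2, -2)) = 25.4951
d((9, -25), (11, -25)) = 2.0 <-- minimum
d((28, 19), (14, -8)) = 30.4138
d((28, 19), (-27, 23)) = 55.1453
d((28, 19), (29, 2)) = 17.0294
d((28, 19), (-2, -2)) = 36.6197
d((28, 19), (11, -25)) = 47.1699
d((14, -8), (-27, 23)) = 51.4004
d((14, -8), (29, 2)) = 18.0278
d((14, -8), (-2, -2)) = 17.088
d((14, -8), (11, -25)) = 17.2627
d((-27, 23), (29, 2)) = 59.808
d((-27, 23), (-2, -2)) = 35.3553
d((-27, 23), (11, -25)) = 61.2209
d((29, 2), (-2, -2)) = 31.257
d((29, 2), (11, -25)) = 32.45
d((-2, -2), (11, -25)) = 26.4197

Closest pair: (9, -25) and (11, -25) with distance 2.0

The closest pair is (9, -25) and (11, -25) with Euclidean distance 2.0. For 7 points, brute-force pairwise comparison is shown above. For large n, the divide-and-conquer algorithm (sort by x, recurse on halves, check the dividing strip) achieves O(n log n).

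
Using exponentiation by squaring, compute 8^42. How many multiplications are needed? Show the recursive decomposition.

Computing 8^42 by squaring (build up from 8^1; each line after the first costs one multiplication):

8^1 = 8
8^2 = (8^1)^2 = 8^2 = 64
8^4 = (8^2)^2 = 64^2 = 4096
8^5 = 8 * 8^4 = 8 * 4096 = 32768
8^10 = (8^5)^2 = 32768^2 = 1073741824
8^20 = (8^10)^2 = 1073741824^2 = 1152921504606846976
8^21 = 8 * 8^20 = 8 * 1152921504606846976 = 9223372036854775808
8^42 = (8^21)^2 = 9223372036854775808^2 = 85070591730234615865843651857942052864

Result: 85070591730234615865843651857942052864
Multiplications needed: 7 (7 lines after 8^1)

8^42 = 85070591730234615865843651857942052864. Using exponentiation by squaring, this requires 7 multiplications. The key idea: if the exponent is even, square the half-power; if odd, multiply by the base once.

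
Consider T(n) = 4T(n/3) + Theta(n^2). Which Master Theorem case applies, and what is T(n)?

Master Theorem for T(n) = 4T(n/3) + O(n^2):

a = 4, b = 3, c = 2
log_b(a) = log_3(4) = 1.2619

Case 3: c = 2 > log_3(4) = 1.2619
T(n) = O(n^2) = O(n^2)

For T(n) = 4T(n/3) + O(n^2): log_3(4) = 1.2619. This is Case 3 of the Master Theorem (c > log_b(a), work dominated by root), giving O(n^2).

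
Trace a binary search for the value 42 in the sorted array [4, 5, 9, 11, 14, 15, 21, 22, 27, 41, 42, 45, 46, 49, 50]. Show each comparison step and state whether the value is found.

Binary search for 42 in [4, 5, 9, 11, 14, 15, 21, 22, 27, 41, 42, 45, 46, 49, 50]:

lo=0, hi=14, mid=7, arr[mid]=22 -> 22 < 42, search right half
lo=8, hi=14, mid=11, arr[mid]=45 -> 45 > 42, search left half
lo=8, hi=10, mid=9, arr[mid]=41 -> 41 < 42, search right half
lo=10, hi=10, mid=10, arr[mid]=42 -> Found target at index 10!

Binary search finds 42 at index 10 after 4 comparisons. The search repeatedly halves the search space by comparing with the middle element.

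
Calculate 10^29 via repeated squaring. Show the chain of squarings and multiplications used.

Computing 10^29 by squaring (build up from 10^1; each line after the first costs one multiplication):

10^1 = 10
10^2 = (10^1)^2 = 10^2 = 100
10^3 = 10 * 10^2 = 10 * 100 = 1000
10^6 = (10^3)^2 = 1000^2 = 1000000
10^7 = 10 * 10^6 = 10 * 1000000 = 10000000
10^14 = (10^7)^2 = 10000000^2 = 100000000000000
10^28 = (10^14)^2 = 100000000000000^2 = 10000000000000000000000000000
10^29 = 10 * 10^28 = 10 * 10000000000000000000000000000 = 100000000000000000000000000000

Result: 100000000000000000000000000000
Multiplications needed: 7 (7 lines after 10^1)

10^29 = 100000000000000000000000000000. Using exponentiation by squaring, this requires 7 multiplications. The key idea: if the exponent is even, square the half-power; if odd, multiply by the base once.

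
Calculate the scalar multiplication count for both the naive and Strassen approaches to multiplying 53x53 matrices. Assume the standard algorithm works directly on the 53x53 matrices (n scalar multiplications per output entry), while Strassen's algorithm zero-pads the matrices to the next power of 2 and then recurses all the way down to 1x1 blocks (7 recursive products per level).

Matrix multiplication for 53x53 matrices:

Strassen's algorithm requires power-of-2 dimensions. Pad 53x53 to 64x64 (next power of 2).

Standard algorithm: 53^3 = 148877 multiplications
Strassen's algorithm: 7^(log2(64)) = 7^6 = 117649 multiplications
Savings: 148877 - 117649 = 31228 multiplications

Standard: 148877 multiplications (53^3). Strassen: 117649 multiplications (7^6, after padding to 64x64). Strassen reduces 8 recursive multiplications to 7 at each level.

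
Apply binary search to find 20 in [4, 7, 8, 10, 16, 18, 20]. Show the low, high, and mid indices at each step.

Binary search for 20 in [4, 7, 8, 10, 16, 18, 20]:

lo=0, hi=6, mid=3, arr[mid]=10 -> 10 < 20, search right half
lo=4, hi=6, mid=5, arr[mid]=18 -> 18 < 20, search right half
lo=6, hi=6, mid=6, arr[mid]=20 -> Found target at index 6!

Binary search finds 20 at index 6 after 3 comparisons. The search repeatedly halves the search space by comparing with the middle element.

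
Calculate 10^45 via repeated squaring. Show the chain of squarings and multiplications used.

Computing 10^45 by squaring (build up from 10^1; each line after the first costs one multiplication):

10^1 = 10
10^2 = (10^1)^2 = 10^2 = 100
10^4 = (10^2)^2 = 100^2 = 10000
10^5 = 10 * 10^4 = 10 * 10000 = 100000
10^10 = (10^5)^2 = 100000^2 = 10000000000
10^11 = 10 * 10^10 = 10 * 10000000000 = 100000000000
10^22 = (10^11)^2 = 100000000000^2 = 10000000000000000000000
10^44 = (10^22)^2 = 10000000000000000000000^2 = 100000000000000000000000000000000000000000000
10^45 = 10 * 10^44 = 10 * 100000000000000000000000000000000000000000000 = 1000000000000000000000000000000000000000000000

Result: 1000000000000000000000000000000000000000000000
Multiplications needed: 8 (8 lines after 10^1)

10^45 = 1000000000000000000000000000000000000000000000. Using exponentiation by squaring, this requires 8 multiplications. The key idea: if the exponent is even, square the half-power; if odd, multiply by the base once.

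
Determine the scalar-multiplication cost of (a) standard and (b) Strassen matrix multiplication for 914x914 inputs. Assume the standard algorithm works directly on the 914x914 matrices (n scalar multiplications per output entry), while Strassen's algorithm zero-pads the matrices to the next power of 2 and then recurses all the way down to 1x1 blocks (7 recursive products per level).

Matrix multiplication for 914x914 matrices:

Strassen's algorithm requires power-of-2 dimensions. Pad 914x914 to 1024x1024 (next power of 2).

Standard algorithm: 914^3 = 763551944 multiplications
Strassen's algorithm: 7^(log2(1024)) = 7^10 = 282475249 multiplications
Savings: 763551944 - 282475249 = 481076695 multiplications

Standard: 763551944 multiplications (914^3). Strassen: 282475249 multiplications (7^10, after padding to 1024x1024). Strassen reduces 8 recursive multiplications to 7 at each level.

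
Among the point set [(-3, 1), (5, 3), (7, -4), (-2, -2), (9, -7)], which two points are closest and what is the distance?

Computing all pairwise distances among 5 points:

d((-3, 1), (5, 3)) = 8.2462
d((-3, 1), (7, -4)) = 11.1803
d((-3, 1), (-2, -2)) = 3.1623 <-- minimum
d((-3, 1), (9, -7)) = 14.4222
d((5, 3), (7, -4)) = 7.2801
d((5, 3), (-2, -2)) = 8.6023
d((5, 3), (9, -7)) = 10.7703
d((7, -4), (-2, -2)) = 9.2195
d((7, -4), (9, -7)) = 3.6056
d((-2, -2), (9, -7)) = 12.083

Closest pair: (-3, 1) and (-2, -2) with distance 3.1623

The closest pair is (-3, 1) and (-2, -2) with Euclidean distance 3.1623. For 5 points, brute-force pairwise comparison is shown above. For large n, the divide-and-conquer algorithm (sort by x, recurse on halves, check the dividing strip) achieves O(n log n).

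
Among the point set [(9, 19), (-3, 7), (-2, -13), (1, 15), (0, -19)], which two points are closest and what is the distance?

Computing all pairwise distances among 5 points:

d((9, 19), (-3, 7)) = 16.9706
d((9, 19), (-2, -13)) = 33.8378
d((9, 19), (1, 15)) = 8.9443
d((9, 19), (0, -19)) = 39.0512
d((-3, 7), (-2, -13)) = 20.025
d((-3, 7), (1, 15)) = 8.9443
d((-3, 7), (0, -19)) = 26.1725
d((-2, -13), (1, 15)) = 28.1603
d((-2, -13), (0, -19)) = 6.3246 <-- minimum
d((1, 15), (0, -19)) = 34.0147

Closest pair: (-2, -13) and (0, -19) with distance 6.3246

The closest pair is (-2, -13) and (0, -19) with Euclidean distance 6.3246. For 5 points, brute-force pairwise comparison is shown above. For large n, the divide-and-conquer algorithm (sort by x, recurse on halves, check the dividing strip) achieves O(n log n).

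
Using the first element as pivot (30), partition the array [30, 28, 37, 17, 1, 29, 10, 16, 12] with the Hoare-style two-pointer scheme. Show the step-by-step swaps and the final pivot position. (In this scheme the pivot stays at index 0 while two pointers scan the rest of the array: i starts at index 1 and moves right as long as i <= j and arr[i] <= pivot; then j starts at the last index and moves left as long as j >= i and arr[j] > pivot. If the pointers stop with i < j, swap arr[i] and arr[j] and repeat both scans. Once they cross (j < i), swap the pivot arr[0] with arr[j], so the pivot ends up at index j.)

Hoare-style two-pointer partition with pivot = 30:

Initial array: [30, 28, 37, 17, 1, 29, 10, 16, 12]

Pointers start at i = 1, j = 8.
i stops at index 2 (arr[2]=37 > 30), j stops at index 8 (arr[8]=12 <= 30): swap arr[2] and arr[8], array becomes [30, 28, 12, 17, 1, 29, 10, 16, 37]
i ends at 8, j ends at 7: the pointers have crossed (j < i), so scanning stops.

Swap pivot arr[0] with arr[7] to place pivot at position 7: [16, 28, 12, 17, 1, 29, 10, 30, 37]
Pivot position: 7

After partitioning with pivot 30, the array becomes [16, 28, 12, 17, 1, 29, 10, 30, 37]. The pivot is placed at index 7. All elements to the left of the pivot are <= 30, and all elements to the right are > 30.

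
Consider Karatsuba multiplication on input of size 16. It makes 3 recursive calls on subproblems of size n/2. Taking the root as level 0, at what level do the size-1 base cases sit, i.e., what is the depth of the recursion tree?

For divide and conquer with division factor 2:

Problem sizes at each level:
Level 0: 16
Level 1: 8
Level 2: 4
Level 3: 2
Level 4: 1

The root is level 0 and the size-1 base case is level 4 (the tree spans levels 0 through 4, i.e. 5 levels counting the root), so the depth is the number of divisions: log_2(16) = 4

The recursion tree depth is log_2(16) = 4. At each level, the problem size is divided by 2, so it takes 4 divisions to reduce to a base case of size 1. The algorithm makes 3 recursive calls at each level.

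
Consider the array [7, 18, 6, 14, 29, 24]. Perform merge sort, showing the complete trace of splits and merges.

Merge sort trace:

Split: [7, 18, 6, 14, 29, 24] -> [7, 18, 6] and [14, 29, 24]
  Split: [7, 18, 6] -> [7] and [18, 6]
    Split: [18, 6] -> [18] and [6]
    Merge: [18] + [6] -> [6, 18]
  Merge: [7] + [6, 18] -> [6, 7, 18]
  Split: [14, 29, 24] -> [14] and [29, 24]
    Split: [29, 24] -> [29] and [24]
    Merge: [29] + [24] -> [24, 29]
  Merge: [14] + [24, 29] -> [14, 24, 29]
Merge: [6, 7, 18] + [14, 24, 29] -> [6, 7, 14, 18, 24, 29]

Final sorted array: [6, 7, 14, 18, 24, 29]

The merge sort proceeds by recursively splitting the array and merging sorted halves.
After all merges, the sorted array is [6, 7, 14, 18, 24, 29].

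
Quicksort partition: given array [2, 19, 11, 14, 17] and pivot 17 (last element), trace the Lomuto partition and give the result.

Lomuto partition with pivot = 17:

Initial array: [2, 19, 11, 14, 17]

arr[0]=2 <= 17: swap with position 0, array becomes [2, 19, 11, 14, 17]
arr[1]=19 > 17: no swap
arr[2]=11 <= 17: swap with position 1, array becomes [2, 11, 19, 14, 17]
arr[3]=14 <= 17: swap with position 2, array becomes [2, 11, 14, 19, 17]

Place pivot at position 3: [2, 11, 14, 17, 19]
Pivot position: 3

After partitioning with pivot 17, the array becomes [2, 11, 14, 17, 19]. The pivot is placed at index 3. All elements to the left of the pivot are <= 17, and all elements to the right are > 17.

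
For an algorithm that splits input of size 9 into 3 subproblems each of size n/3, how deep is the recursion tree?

For divide and conquer with division factor 3:

Problem sizes at each level:
Level 0: 9
Level 1: 3
Level 2: 1

The root is level 0 and the size-1 base case is level 2 (the tree spans levels 0 through 2, i.e. 3 levels counting the root), so the depth is the number of divisions: log_3(9) = 2

The recursion tree depth is log_3(9) = 2. At each level, the problem size is divided by 3, so it takes 2 divisions to reduce to a base case of size 1. The algorithm makes 3 recursive calls at each level.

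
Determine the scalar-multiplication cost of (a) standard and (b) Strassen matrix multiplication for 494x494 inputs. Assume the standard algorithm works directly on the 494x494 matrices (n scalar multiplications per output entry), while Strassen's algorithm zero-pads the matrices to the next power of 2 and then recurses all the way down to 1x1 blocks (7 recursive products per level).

Matrix multiplication for 494x494 matrices:

Strassen's algorithm requires power-of-2 dimensions. Pad 494x494 to 512x512 (next power of 2).

Standard algorithm: 494^3 = 120553784 multiplications
Strassen's algorithm: 7^(log2(512)) = 7^9 = 40353607 multiplications
Savings: 120553784 - 40353607 = 80200177 multiplications

Standard: 120553784 multiplications (494^3). Strassen: 40353607 multiplications (7^9, after padding to 512x512). Strassen reduces 8 recursive multiplications to 7 at each level.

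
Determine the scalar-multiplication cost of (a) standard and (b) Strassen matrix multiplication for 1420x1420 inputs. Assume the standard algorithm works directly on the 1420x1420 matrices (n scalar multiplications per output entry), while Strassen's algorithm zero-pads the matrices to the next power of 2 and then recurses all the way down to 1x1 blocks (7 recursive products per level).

Matrix multiplication for 1420x1420 matrices:

Strassen's algorithm requires power-of-2 dimensions. Pad 1420x1420 to 2048x2048 (next power of 2).

Standard algorithm: 1420^3 = 2863288000 multiplications
Strassen's algorithm: 7^(log2(2048)) = 7^11 = 1977326743 multiplications
Savings: 2863288000 - 1977326743 = 885961257 multiplications

Standard: 2863288000 multiplications (1420^3). Strassen: 1977326743 multiplications (7^11, after padding to 2048x2048). Strassen reduces 8 recursive multiplications to 7 at each level.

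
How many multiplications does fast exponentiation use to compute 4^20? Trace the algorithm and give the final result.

Computing 4^20 by squaring (build up from 4^1; each line after the first costs one multiplication):

4^1 = 4
4^2 = (4^1)^2 = 4^2 = 16
4^4 = (4^2)^2 = 16^2 = 256
4^5 = 4 * 4^4 = 4 * 256 = 1024
4^10 = (4^5)^2 = 1024^2 = 1048576
4^20 = (4^10)^2 = 1048576^2 = 1099511627776

Result: 1099511627776
Multiplications needed: 5 (5 lines after 4^1)

4^20 = 1099511627776. Using exponentiation by squaring, this requires 5 multiplications. The key idea: if the exponent is even, square the half-power; if odd, multiply by the base once.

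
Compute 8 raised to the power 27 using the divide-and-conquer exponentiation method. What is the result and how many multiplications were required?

Computing 8^27 by squaring (build up from 8^1; each line after the first costs one multiplication):

8^1 = 8
8^2 = (8^1)^2 = 8^2 = 64
8^3 = 8 * 8^2 = 8 * 64 = 512
8^6 = (8^3)^2 = 512^2 = 262144
8^12 = (8^6)^2 = 262144^2 = 68719476736
8^13 = 8 * 8^12 = 8 * 68719476736 = 549755813888
8^26 = (8^13)^2 = 549755813888^2 = 302231454903657293676544
8^27 = 8 * 8^26 = 8 * 302231454903657293676544 = 2417851639229258349412352

Result: 2417851639229258349412352
Multiplications needed: 7 (7 lines after 8^1)

8^27 = 2417851639229258349412352. Using exponentiation by squaring, this requires 7 multiplications. The key idea: if the exponent is even, square the half-power; if odd, multiply by the base once.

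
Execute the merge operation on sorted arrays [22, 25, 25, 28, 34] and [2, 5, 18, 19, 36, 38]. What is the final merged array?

Merging process:

Compare 22 vs 2: take 2 from right. Merged: [2]
Compare 22 vs 5: take 5 from right. Merged: [2, 5]
Compare 22 vs 18: take 18 from right. Merged: [2, 5, 18]
Compare 22 vs 19: take 19 from right. Merged: [2, 5, 18, 19]
Compare 22 vs 36: take 22 from left. Merged: [2, 5, 18, 19, 22]
Compare 25 vs 36: take 25 from left. Merged: [2, 5, 18, 19, 22, 25]
Compare 25 vs 36: take 25 from left. Merged: [2, 5, 18, 19, 22, 25, 25]
Compare 28 vs 36: take 28 from left. Merged: [2, 5, 18, 19, 22, 25, 25, 28]
Compare 34 vs 36: take 34 from left. Merged: [2, 5, 18, 19, 22, 25, 25, 28, 34]
Append remaining from right: [36, 38]. Merged: [2, 5, 18, 19, 22, 25, 25, 28, 34, 36, 38]

Final merged array: [2, 5, 18, 19, 22, 25, 25, 28, 34, 36, 38]
Total comparisons: 9

The merged array is [2, 5, 18, 19, 22, 25, 25, 28, 34, 36, 38], requiring 9 comparisons. The merge step runs in O(n) time where n is the total number of elements.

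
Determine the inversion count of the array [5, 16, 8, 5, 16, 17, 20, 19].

Finding inversions in [5, 16, 8, 5, 16, 17, 20, 19]:

(1, 2): arr[1]=16 > arr[2]=8
(1, 3): arr[1]=16 > arr[3]=5
(2, 3): arr[2]=8 > arr[3]=5
(6, 7): arr[6]=20 > arr[7]=19

Total inversions: 4

The array has 4 inversion(s): (1,2), (1,3), (2,3), (6,7). Each pair (i,j) satisfies i < j and arr[i] > arr[j].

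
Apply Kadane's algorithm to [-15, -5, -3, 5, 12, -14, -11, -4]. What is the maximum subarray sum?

Using Kadane's algorithm on [-15, -5, -3, 5, 12, -14, -11, -4]:

Scanning through the array:
Position 1 (value -5): max_ending_here = -5, max_so_far = -5
Position 2 (value -3): max_ending_here = -3, max_so_far = -3
Position 3 (value 5): max_ending_here = 5, max_so_far = 5
Position 4 (value 12): max_ending_here = 17, max_so_far = 17
Position 5 (value -14): max_ending_here = 3, max_so_far = 17
Position 6 (value -11): max_ending_here = -8, max_so_far = 17
Position 7 (value -4): max_ending_here = -4, max_so_far = 17

Maximum subarray: [5, 12]
Maximum sum: 17

The maximum subarray is [5, 12] with sum 17. This subarray runs from index 3 to index 4.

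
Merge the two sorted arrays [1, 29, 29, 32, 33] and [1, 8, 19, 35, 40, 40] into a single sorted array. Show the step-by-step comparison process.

Merging process:

Compare 1 vs 1: take 1 from left. Merged: [1]
Compare 29 vs 1: take 1 from right. Merged: [1, 1]
Compare 29 vs 8: take 8 from right. Merged: [1, 1, 8]
Compare 29 vs 19: take 19 from right. Merged: [1, 1, 8, 19]
Compare 29 vs 35: take 29 from left. Merged: [1, 1, 8, 19, 29]
Compare 29 vs 35: take 29 from left. Merged: [1, 1, 8, 19, 29, 29]
Compare 32 vs 35: take 32 from left. Merged: [1, 1, 8, 19, 29, 29, 32]
Compare 33 vs 35: take 33 from left. Merged: [1, 1, 8, 19, 29, 29, 32, 33]
Append remaining from right: [35, 40, 40]. Merged: [1, 1, 8, 19, 29, 29, 32, 33, 35, 40, 40]

Final merged array: [1, 1, 8, 19, 29, 29, 32, 33, 35, 40, 40]
Total comparisons: 8

The merged array is [1, 1, 8, 19, 29, 29, 32, 33, 35, 40, 40], requiring 8 comparisons. The merge step runs in O(n) time where n is the total number of elements.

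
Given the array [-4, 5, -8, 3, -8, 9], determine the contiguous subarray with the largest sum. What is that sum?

Using Kadane's algorithm on [-4, 5, -8, 3, -8, 9]:

Scanning through the array:
Position 1 (value 5): max_ending_here = 5, max_so_far = 5
Position 2 (value -8): max_ending_here = -3, max_so_far = 5
Position 3 (value 3): max_ending_here = 3, max_so_far = 5
Position 4 (value -8): max_ending_here = -5, max_so_far = 5
Position 5 (value 9): max_ending_here = 9, max_so_far = 9

Maximum subarray: [9]
Maximum sum: 9

The maximum subarray is [9] with sum 9. This subarray runs from index 5 to index 5.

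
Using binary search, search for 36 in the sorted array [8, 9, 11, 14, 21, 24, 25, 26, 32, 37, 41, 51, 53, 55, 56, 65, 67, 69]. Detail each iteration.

Binary search for 36 in [8, 9, 11, 14, 21, 24, 25, 26, 32, 37, 41, 51, 53, 55, 56, 65, 67, 69]:

lo=0, hi=17, mid=8, arr[mid]=32 -> 32 < 36, search right half
lo=9, hi=17, mid=13, arr[mid]=55 -> 55 > 36, search left half
lo=9, hi=12, mid=10, arr[mid]=41 -> 41 > 36, search left half
lo=9, hi=9, mid=9, arr[mid]=37 -> 37 > 36, search left half
lo=9 > hi=8, target 36 not found

Binary search determines that 36 is not in the array after 4 comparisons. The search space was exhausted without finding the target.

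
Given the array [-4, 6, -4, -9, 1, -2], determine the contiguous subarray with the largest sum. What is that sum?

Using Kadane's algorithm on [-4, 6, -4, -9, 1, -2]:

Scanning through the array:
Position 1 (value 6): max_ending_here = 6, max_so_far = 6
Position 2 (value -4): max_ending_here = 2, max_so_far = 6
Position 3 (value -9): max_ending_here = -7, max_so_far = 6
Position 4 (value 1): max_ending_here = 1, max_so_far = 6
Position 5 (value -2): max_ending_here = -1, max_so_far = 6

Maximum subarray: [6]
Maximum sum: 6

The maximum subarray is [6] with sum 6. This subarray runs from index 1 to index 1.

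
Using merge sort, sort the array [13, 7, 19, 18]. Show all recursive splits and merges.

Merge sort trace:

Split: [13, 7, 19, 18] -> [13, 7] and [19, 18]
  Split: [13, 7] -> [13] and [7]
  Merge: [13] + [7] -> [7, 13]
  Split: [19, 18] -> [19] and [18]
  Merge: [19] + [18] -> [18, 19]
Merge: [7, 13] + [18, 19] -> [7, 13, 18, 19]

Final sorted array: [7, 13, 18, 19]

The merge sort proceeds by recursively splitting the array and merging sorted halves.
After all merges, the sorted array is [7, 13, 18, 19].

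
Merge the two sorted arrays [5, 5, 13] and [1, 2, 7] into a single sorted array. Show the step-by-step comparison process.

Merging process:

Compare 5 vs 1: take 1 from right. Merged: [1]
Compare 5 vs 2: take 2 from right. Merged: [1, 2]
Compare 5 vs 7: take 5 from left. Merged: [1, 2, 5]
Compare 5 vs 7: take 5 from left. Merged: [1, 2, 5, 5]
Compare 13 vs 7: take 7 from right. Merged: [1, 2, 5, 5, 7]
Append remaining from left: [13]. Merged: [1, 2, 5, 5, 7, 13]

Final merged array: [1, 2, 5, 5, 7, 13]
Total comparisons: 5

The merged array is [1, 2, 5, 5, 7, 13], requiring 5 comparisons. The merge step runs in O(n) time where n is the total number of elements.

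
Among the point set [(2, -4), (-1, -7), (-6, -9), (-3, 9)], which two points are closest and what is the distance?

Computing all pairwise distances among 4 points:

d((2, -4), (-1, -7)) = 4.2426 <-- minimum
d((2, -4), (-6, -9)) = 9.434
d((2, -4), (-3, 9)) = 13.9284
d((-1, -7), (-6, -9)) = 5.3852
d((-1, -7), (-3, 9)) = 16.1245
d((-6, -9), (-3, 9)) = 18.2483

Closest pair: (2, -4) and (-1, -7) with distance 4.2426

The closest pair is (2, -4) and (-1, -7) with Euclidean distance 4.2426. For 4 points, brute-force pairwise comparison is shown above. For large n, the divide-and-conquer algorithm (sort by x, recurse on halves, check the dividing strip) achieves O(n log n).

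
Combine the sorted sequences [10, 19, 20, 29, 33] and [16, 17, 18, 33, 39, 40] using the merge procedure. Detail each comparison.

Merging process:

Compare 10 vs 16: take 10 from left. Merged: [10]
Compare 19 vs 16: take 16 from right. Merged: [10, 16]
Compare 19 vs 17: take 17 from right. Merged: [10, 16, 17]
Compare 19 vs 18: take 18 from right. Merged: [10, 16, 17, 18]
Compare 19 vs 33: take 19 from left. Merged: [10, 16, 17, 18, 19]
Compare 20 vs 33: take 20 from left. Merged: [10, 16, 17, 18, 19, 20]
Compare 29 vs 33: take 29 from left. Merged: [10, 16, 17, 18, 19, 20, 29]
Compare 33 vs 33: take 33 from left. Merged: [10, 16, 17, 18, 19, 20, 29, 33]
Append remaining from right: [33, 39, 40]. Merged: [10, 16, 17, 18, 19, 20, 29, 33, 33, 39, 40]

Final merged array: [10, 16, 17, 18, 19, 20, 29, 33, 33, 39, 40]
Total comparisons: 8

The merged array is [10, 16, 17, 18, 19, 20, 29, 33, 33, 39, 40], requiring 8 comparisons. The merge step runs in O(n) time where n is the total number of elements.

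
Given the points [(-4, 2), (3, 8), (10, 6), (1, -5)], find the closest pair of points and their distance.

Computing all pairwise distances among 4 points:

d((-4, 2), (3, 8)) = 9.2195
d((-4, 2), (10, 6)) = 14.5602
d((-4, 2), (1, -5)) = 8.6023
d((3, 8), (10, 6)) = 7.2801 <-- minimum
d((3, 8), (1, -5)) = 13.1529
d((10, 6), (1, -5)) = 14.2127

Closest pair: (3, 8) and (10, 6) with distance 7.2801

The closest pair is (3, 8) and (10, 6) with Euclidean distance 7.2801. For 4 points, brute-force pairwise comparison is shown above. For large n, the divide-and-conquer algorithm (sort by x, recurse on halves, check the dividing strip) achieves O(n log n).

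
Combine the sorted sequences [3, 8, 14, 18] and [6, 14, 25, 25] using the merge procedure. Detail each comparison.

Merging process:

Compare 3 vs 6: take 3 from left. Merged: [3]
Compare 8 vs 6: take 6 from right. Merged: [3, 6]
Compare 8 vs 14: take 8 from left. Merged: [3, 6, 8]
Compare 14 vs 14: take 14 from left. Merged: [3, 6, 8, 14]
Compare 18 vs 14: take 14 from right. Merged: [3, 6, 8, 14, 14]
Compare 18 vs 25: take 18 from left. Merged: [3, 6, 8, 14, 14, 18]
Append remaining from right: [25, 25]. Merged: [3, 6, 8, 14, 14, 18, 25, 25]

Final merged array: [3, 6, 8, 14, 14, 18, 25, 25]
Total comparisons: 6

The merged array is [3, 6, 8, 14, 14, 18, 25, 25], requiring 6 comparisons. The merge step runs in O(n) time where n is the total number of elements.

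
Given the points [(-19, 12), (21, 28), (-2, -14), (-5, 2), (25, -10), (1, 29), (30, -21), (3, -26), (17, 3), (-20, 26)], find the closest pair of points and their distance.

Computing all pairwise distances among 10 points:

d((-19, 12), (21, 28)) = 43.0813
d((-19, 12), (-2, -14)) = 31.0644
d((-19, 12), (-5, 2)) = 17.2047
d((-19, 12), (25, -10)) = 49.1935
d((-19, 12), (1, 29)) = 26.2488
d((-19, 12), (30, -21)) = 59.0762
d((-19, 12), (3, -26)) = 43.909
d((-19, 12), (17, 3)) = 37.108
d((-19, 12), (-20, 26)) = 14.0357
d((21, 28), (-2, -14)) = 47.8853
d((21, 28), (-5, 2)) = 36.7696
d((21, 28), (25, -10)) = 38.2099
d((21, 28), (1, 29)) = 20.025
d((21, 28), (30, -21)) = 49.8197
d((21, 28), (3, -26)) = 56.921
d((21, 28), (17, 3)) = 25.318
d((21, 28), (-20, 26)) = 41.0488
d((-2, -14), (-5, 2)) = 16.2788
d((-2, -14), (25, -10)) = 27.2947
d((-2, -14), (1, 29)) = 43.1045
d((-2, -14), (30, -21)) = 32.7567
d((-2, -14), (3, -26)) = 13.0
d((-2, -14), (17, 3)) = 25.4951
d((-2, -14), (-20, 26)) = 43.8634
d((-5, 2), (25, -10)) = 32.311
d((-5, 2), (1, 29)) = 27.6586
d((-5, 2), (30, -21)) = 41.8808
d((-5, 2), (3, -26)) = 29.1204
d((-5, 2), (17, 3)) = 22.0227
d((-5, 2), (-20, 26)) = 28.3019
d((25, -10), (1, 29)) = 45.793
d((25, -10), (30, -21)) = 12.083 <-- minimum
d((25, -10), (3, -26)) = 27.2029
d((25, -10), (17, 3)) = 15.2643
d((25, -10), (-20, 26)) = 57.6281
d((1, 29), (30, -21)) = 57.8014
d((1, 29), (3, -26)) = 55.0364
d((1, 29), (17, 3)) = 30.5287
d((1, 29), (-20, 26)) = 21.2132
d((30, -21), (3, -26)) = 27.4591
d((30, -21), (17, 3)) = 27.2947
d((30, -21), (-20, 26)) = 68.6222
d((3, -26), (17, 3)) = 32.2025
d((3, -26), (-20, 26)) = 56.8595
d((17, 3), (-20, 26)) = 43.566

Closest pair: (25, -10) and (30, -21) with distance 12.083

The closest pair is (25, -10) and (30, -21) with Euclidean distance 12.083. For 10 points, brute-force pairwise comparison is shown above. For large n, the divide-and-conquer algorithm (sort by x, recurse on halves, check the dividing strip) achieves O(n log n).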